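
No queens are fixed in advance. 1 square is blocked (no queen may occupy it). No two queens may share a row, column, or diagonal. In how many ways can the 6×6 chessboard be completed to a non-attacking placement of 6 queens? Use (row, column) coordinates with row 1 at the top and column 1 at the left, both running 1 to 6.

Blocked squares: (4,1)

3

Branch on row 1: col 1 → 0; col 2 → 0; col 3 → 1; col 4 → 1; col 5 → 1; col 6 → 0.
Sum: 0 + 0 + 1 + 1 + 1 + 0 = 3.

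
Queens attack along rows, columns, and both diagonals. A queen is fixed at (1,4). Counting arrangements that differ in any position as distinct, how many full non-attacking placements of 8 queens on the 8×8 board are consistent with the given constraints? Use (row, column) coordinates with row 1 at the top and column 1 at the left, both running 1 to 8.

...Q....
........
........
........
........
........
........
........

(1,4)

18

Branch on row 2: col 1 → 2; col 2 → 6; col 6 → 3; col 7 → 4; col 8 → 3.
Sum: 2 + 6 + 3 + 4 + 3 = 18.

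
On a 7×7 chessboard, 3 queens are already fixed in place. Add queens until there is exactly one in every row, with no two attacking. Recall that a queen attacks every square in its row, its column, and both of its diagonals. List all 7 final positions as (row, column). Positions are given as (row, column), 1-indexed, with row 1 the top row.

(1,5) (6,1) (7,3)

Row 2: attacked by (1,5)→{4,5,6}; (6,1)→{1,5}; (7,3)→{3}. Safe: 2, 7. Place at column 7.
Row 3: attacked by (1,5)→{3,5,7}; (2,7)→{6,7}; (6,1)→{1,4}; (7,3)→{3,7}. Safe: 2. Place at column 2.
Row 4: attacked by (1,5)→{2,5}; (2,7)→{5,7}; (3,2)→{1,2,3}; (6,1)→{1,3}; (7,3)→{3,6}. Safe: 4. Place at column 4.
Row 5: attacked by (1,5)→{1,5}; (2,7)→{4,7}; (3,2)→{2,4}; (4,4)→{3,4,5}; (6,1)→{1,2}; (7,3)→{1,3,5}. Safe: 6. Place at column 6.
Columns [5, 7, 2, 4, 6, 1, 3], r−c [-4, -5, 1, 0, -1, 5, 4], r+c [6, 9, 5, 8, 11, 7, 10] are all distinct, so no two queens attack.

(1,5) (2,7) (3,2) (4,4) (5,6) (6,1) (7,3)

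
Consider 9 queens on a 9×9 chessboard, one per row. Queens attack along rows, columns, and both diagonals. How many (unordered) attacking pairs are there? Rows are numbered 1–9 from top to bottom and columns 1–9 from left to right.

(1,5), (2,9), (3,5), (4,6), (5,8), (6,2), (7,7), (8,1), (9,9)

5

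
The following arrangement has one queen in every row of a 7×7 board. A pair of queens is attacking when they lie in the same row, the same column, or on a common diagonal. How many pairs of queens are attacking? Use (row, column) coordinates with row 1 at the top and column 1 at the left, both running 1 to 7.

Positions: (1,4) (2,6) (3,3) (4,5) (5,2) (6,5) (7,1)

Same column: (4,5)–(6,5) (column 5).
Same diagonal: (2,6)–(7,1) (|2−7| = |6−1| = 5).
Total attacking pairs: 2.

2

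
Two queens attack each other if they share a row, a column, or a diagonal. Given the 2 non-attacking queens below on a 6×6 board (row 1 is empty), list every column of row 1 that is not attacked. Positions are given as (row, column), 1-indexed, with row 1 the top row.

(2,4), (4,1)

columns 2, 6

(2,4) attacks row 1 at column 4 and diagonals 3, 5.
(4,1) attacks row 1 at column 1 and diagonals 4.
Attacked columns: {1, 3, 4, 5}. Safe: {2, 6}.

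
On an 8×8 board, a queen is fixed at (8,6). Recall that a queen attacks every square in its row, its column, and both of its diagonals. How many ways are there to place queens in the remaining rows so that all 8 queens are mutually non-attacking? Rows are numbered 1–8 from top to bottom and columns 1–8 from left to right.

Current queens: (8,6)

Branch on row 1: col 1 → 0; col 2 → 0; col 3 → 5; col 4 → 4; col 5 → 3; col 7 → 2; col 8 → 2.
Sum: 0 + 0 + 5 + 4 + 3 + 2 + 2 = 16.

16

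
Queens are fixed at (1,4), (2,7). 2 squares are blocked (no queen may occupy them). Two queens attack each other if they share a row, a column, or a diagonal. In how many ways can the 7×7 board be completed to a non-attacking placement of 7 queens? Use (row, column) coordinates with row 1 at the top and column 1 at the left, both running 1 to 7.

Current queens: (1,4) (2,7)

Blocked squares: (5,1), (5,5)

Branch on row 3: col 1 → 0; col 3 → 1; col 5 → 1.
Sum: 0 + 1 + 1 = 2.

2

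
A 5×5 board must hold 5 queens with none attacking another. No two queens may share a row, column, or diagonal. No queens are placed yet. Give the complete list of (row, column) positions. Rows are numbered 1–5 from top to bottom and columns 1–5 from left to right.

Row 1: Safe: 1, 2, 3, 4, 5. Place at column 1.
Row 2: attacked by (1,1)→{1,2}. Safe: 3, 4, 5. Place at column 3.
Row 3: attacked by (1,1)→{1,3}; (2,3)→{2,3,4}. Safe: 5. Place at column 5.
Row 4: attacked by (1,1)→{1,4}; (2,3)→{1,3,5}; (3,5)→{4,5}. Safe: 2. Place at column 2.
Row 5: attacked by (1,1)→{1,5}; (2,3)→{3}; (3,5)→{3,5}; (4,2)→{1,2,3}. Safe: 4. Place at column 4.
Columns [1, 3, 5, 2, 4], r−c [0, -1, -2, 2, 1], r+c [2, 5, 8, 6, 9] are all distinct, so no two queens attack.

(1,1) (2,3) (3,5) (4,2) (5,4)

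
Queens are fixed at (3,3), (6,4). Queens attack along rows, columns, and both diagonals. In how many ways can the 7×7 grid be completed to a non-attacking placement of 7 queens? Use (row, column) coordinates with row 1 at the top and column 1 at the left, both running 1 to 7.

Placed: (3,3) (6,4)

2

Branch on row 1: col 2 → 1; col 6 → 0; col 7 → 1.
Sum: 1 + 0 + 1 = 2.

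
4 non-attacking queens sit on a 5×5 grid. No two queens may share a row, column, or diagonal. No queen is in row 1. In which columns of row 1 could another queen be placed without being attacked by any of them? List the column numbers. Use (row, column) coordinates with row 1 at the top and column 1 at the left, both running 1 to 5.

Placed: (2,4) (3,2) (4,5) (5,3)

(2,4) attacks row 1 at column 4 and diagonals 3, 5.
(3,2) attacks row 1 at column 2 and diagonals 4.
(4,5) attacks row 1 at column 5 and diagonals 2.
(5,3) attacks row 1 at column 3.
Attacked columns: {2, 3, 4, 5}. Safe: {1}.

columns 1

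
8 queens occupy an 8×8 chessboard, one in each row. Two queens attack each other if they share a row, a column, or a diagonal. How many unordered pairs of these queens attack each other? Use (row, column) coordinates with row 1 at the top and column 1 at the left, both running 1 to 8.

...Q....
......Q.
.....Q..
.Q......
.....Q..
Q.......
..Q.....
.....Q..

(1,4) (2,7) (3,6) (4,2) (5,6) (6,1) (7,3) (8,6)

6

Same column: (3,6)–(5,6) (column 6); (3,6)–(8,6) (column 6); (5,6)–(8,6) (column 6).
Same diagonal: (1,4)–(3,6) (|1−3| = |4−6| = 2); (2,7)–(3,6) (|2−3| = |7−6| = 1); (4,2)–(8,6) (|4−8| = |2−6| = 4).
Total attacking pairs: 6.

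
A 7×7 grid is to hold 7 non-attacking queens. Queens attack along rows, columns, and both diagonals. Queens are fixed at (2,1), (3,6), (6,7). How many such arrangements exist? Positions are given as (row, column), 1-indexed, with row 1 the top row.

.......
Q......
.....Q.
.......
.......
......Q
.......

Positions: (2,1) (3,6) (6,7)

3

Branch on row 1: col 3 → 2; col 5 → 1.
Sum: 2 + 1 = 3.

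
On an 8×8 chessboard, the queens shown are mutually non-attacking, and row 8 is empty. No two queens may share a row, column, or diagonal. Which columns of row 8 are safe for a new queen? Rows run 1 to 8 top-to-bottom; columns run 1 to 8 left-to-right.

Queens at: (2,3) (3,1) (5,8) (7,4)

columns 2, 7

(2,3) attacks row 8 at column 3.
(3,1) attacks row 8 at column 1 and diagonals 6.
(5,8) attacks row 8 at column 8 and diagonals 5.
(7,4) attacks row 8 at column 4 and diagonals 3, 5.
Attacked columns: {1, 3, 4, 5, 6, 8}. Safe: {2, 7}.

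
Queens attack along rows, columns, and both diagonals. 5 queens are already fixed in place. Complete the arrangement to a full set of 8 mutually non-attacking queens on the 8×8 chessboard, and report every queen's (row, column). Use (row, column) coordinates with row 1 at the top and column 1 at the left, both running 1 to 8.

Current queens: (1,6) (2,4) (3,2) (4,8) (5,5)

(1,6) (2,4) (3,2) (4,8) (5,5) (6,7) (7,1) (8,3)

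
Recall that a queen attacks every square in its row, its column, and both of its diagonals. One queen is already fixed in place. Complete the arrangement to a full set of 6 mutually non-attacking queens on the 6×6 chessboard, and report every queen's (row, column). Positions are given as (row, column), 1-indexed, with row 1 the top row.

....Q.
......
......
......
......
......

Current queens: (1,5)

Row 2: attacked by (1,5)→{4,5,6}. Safe: 1, 2, 3. Place at column 3.
Row 3: attacked by (1,5)→{3,5}; (2,3)→{2,3,4}. Safe: 1, 6. Place at column 1.
Row 4: attacked by (1,5)→{2,5}; (2,3)→{1,3,5}; (3,1)→{1,2}. Safe: 4, 6. Place at column 6.
Row 5: attacked by (1,5)→{1,5}; (2,3)→{3,6}; (3,1)→{1,3}; (4,6)→{5,6}. Safe: 2, 4. Place at column 4.
Row 6: attacked by (1,5)→{5}; (2,3)→{3}; (3,1)→{1,4}; (4,6)→{4,6}; (5,4)→{3,4,5}. Safe: 2. Place at column 2.
Columns [5, 3, 1, 6, 4, 2], r−c [-4, -1, 2, -2, 1, 4], r+c [6, 5, 4, 10, 9, 8] are all distinct, so no two queens attack.

(1,5) (2,3) (3,1) (4,6) (5,4) (6,2)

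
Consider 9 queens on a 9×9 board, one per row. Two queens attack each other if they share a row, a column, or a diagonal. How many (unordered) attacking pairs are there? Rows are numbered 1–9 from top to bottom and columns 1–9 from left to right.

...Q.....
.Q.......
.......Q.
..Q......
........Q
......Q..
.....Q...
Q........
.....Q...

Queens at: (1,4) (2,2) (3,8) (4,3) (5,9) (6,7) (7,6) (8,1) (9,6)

Same column: (7,6)–(9,6) (column 6).
Same diagonal: (4,3)–(7,6) (|4−7| = |3−6| = 3); (6,7)–(7,6) (|6−7| = |7−6| = 1).
Total attacking pairs: 3.

3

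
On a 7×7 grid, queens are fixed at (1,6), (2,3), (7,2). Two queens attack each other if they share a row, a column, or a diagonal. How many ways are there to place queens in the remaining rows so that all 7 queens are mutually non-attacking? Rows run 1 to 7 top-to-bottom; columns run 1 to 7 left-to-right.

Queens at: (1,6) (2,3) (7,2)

Branch on row 3: col 1 → 1; col 5 → 1; col 7 → 1.
Sum: 1 + 1 + 1 = 3.

3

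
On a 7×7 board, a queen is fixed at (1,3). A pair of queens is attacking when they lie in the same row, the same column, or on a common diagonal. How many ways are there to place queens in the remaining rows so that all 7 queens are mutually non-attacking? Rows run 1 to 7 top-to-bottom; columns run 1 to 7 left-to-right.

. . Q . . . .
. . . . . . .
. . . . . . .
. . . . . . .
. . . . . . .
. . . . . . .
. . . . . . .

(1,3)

Branch on row 2: col 1 → 2; col 5 → 1; col 6 → 1; col 7 → 2.
Sum: 2 + 1 + 1 + 2 = 6.

6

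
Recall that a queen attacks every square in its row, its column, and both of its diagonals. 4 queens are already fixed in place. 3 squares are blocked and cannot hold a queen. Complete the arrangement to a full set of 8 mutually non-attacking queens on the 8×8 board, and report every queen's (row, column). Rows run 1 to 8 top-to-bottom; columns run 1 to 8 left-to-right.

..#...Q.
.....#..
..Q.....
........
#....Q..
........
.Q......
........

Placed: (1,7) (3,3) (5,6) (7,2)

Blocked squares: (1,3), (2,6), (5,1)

(1,7) (2,5) (3,3) (4,1) (5,6) (6,8) (7,2) (8,4)

Row 2: attacked by (1,7)→{6,7,8}; (3,3)→{2,3,4}; (5,6)→{3,6}; (7,2)→{2,7}. Blocked: 6. Safe: 1, 5. Place at column 5.
Row 4: attacked by (1,7)→{4,7}; (2,5)→{3,5,7}; (3,3)→{2,3,4}; (5,6)→{5,6,7}; (7,2)→{2,5}. Safe: 1, 8. Place at column 1.
Row 6: attacked by (1,7)→{2,7}; (2,5)→{1,5}; (3,3)→{3,6}; (4,1)→{1,3}; (5,6)→{5,6,7}; (7,2)→{1,2,3}. Safe: 4, 8. Place at column 8.
Row 8: attacked by (1,7)→{7}; (2,5)→{5}; (3,3)→{3,8}; (4,1)→{1,5}; (5,6)→{3,6}; (6,8)→{6,8}; (7,2)→{1,2,3}. Safe: 4. Place at column 4.
Columns [7, 5, 3, 1, 6, 8, 2, 4], r−c [-6, -3, 0, 3, -1, -2, 5, 4], r+c [8, 7, 6, 5, 11, 14, 9, 12] are all distinct, so no two queens attack.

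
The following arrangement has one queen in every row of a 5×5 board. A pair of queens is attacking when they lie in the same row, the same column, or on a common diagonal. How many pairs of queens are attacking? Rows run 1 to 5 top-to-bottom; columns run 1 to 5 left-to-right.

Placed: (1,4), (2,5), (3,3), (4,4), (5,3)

Same column: (1,4)–(4,4) (column 4); (3,3)–(5,3) (column 3).
Same diagonal: (1,4)–(2,5) (|1−2| = |4−5| = 1); (3,3)–(4,4) (|3−4| = |3−4| = 1); (4,4)–(5,3) (|4−5| = |4−3| = 1).
Total attacking pairs: 5.

5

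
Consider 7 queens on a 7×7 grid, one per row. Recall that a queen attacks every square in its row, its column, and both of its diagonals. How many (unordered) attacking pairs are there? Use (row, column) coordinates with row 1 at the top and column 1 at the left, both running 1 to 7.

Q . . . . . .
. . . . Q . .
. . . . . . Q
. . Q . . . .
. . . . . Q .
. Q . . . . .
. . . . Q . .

2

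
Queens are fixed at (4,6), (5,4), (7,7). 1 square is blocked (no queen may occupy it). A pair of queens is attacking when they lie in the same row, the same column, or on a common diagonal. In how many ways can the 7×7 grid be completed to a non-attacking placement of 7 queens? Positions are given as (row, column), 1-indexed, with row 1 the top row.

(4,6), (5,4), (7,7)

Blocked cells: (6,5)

1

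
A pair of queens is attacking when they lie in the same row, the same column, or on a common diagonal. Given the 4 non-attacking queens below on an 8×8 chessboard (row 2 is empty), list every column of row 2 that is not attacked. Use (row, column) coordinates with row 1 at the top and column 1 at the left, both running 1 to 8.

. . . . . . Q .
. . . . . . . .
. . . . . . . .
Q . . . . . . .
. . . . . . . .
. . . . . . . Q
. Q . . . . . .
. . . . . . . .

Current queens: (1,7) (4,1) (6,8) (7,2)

(1,7) attacks row 2 at column 7 and diagonals 6, 8.
(4,1) attacks row 2 at column 1 and diagonals 3.
(6,8) attacks row 2 at column 8 and diagonals 4.
(7,2) attacks row 2 at column 2 and diagonals 7.
Attacked columns: {1, 2, 3, 4, 6, 7, 8}. Safe: {5}.

columns 5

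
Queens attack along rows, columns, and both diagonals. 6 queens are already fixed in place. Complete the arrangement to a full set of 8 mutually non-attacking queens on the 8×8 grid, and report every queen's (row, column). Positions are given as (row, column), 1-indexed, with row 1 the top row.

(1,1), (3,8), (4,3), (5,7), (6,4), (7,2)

Row 2: attacked by (1,1)→{1,2}; (3,8)→{7,8}; (4,3)→{1,3,5}; (5,7)→{4,7}; (6,4)→{4,8}; (7,2)→{2,7}. Safe: 6. Place at column 6.
Row 8: attacked by (1,1)→{1,8}; (2,6)→{6}; (3,8)→{3,8}; (4,3)→{3,7}; (5,7)→{4,7}; (6,4)→{2,4,6}; (7,2)→{1,2,3}. Safe: 5. Place at column 5.
Columns [1, 6, 8, 3, 7, 4, 2, 5], r−c [0, -4, -5, 1, -2, 2, 5, 3], r+c [2, 8, 11, 7, 12, 10, 9, 13] are all distinct, so no two queens attack.

(1,1) (2,6) (3,8) (4,3) (5,7) (6,4) (7,2) (8,5)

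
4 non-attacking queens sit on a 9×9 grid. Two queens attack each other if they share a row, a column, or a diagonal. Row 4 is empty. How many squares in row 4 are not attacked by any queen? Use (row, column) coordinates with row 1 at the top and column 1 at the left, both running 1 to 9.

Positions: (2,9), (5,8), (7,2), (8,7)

(2,9) attacks row 4 at column 9 and diagonals 7.
(5,8) attacks row 4 at column 8 and diagonals 7, 9.
(7,2) attacks row 4 at column 2 and diagonals 5.
(8,7) attacks row 4 at column 7 and diagonals 3.
Attacked columns: {2, 3, 5, 7, 8, 9}. Safe: {1, 4, 6}.

3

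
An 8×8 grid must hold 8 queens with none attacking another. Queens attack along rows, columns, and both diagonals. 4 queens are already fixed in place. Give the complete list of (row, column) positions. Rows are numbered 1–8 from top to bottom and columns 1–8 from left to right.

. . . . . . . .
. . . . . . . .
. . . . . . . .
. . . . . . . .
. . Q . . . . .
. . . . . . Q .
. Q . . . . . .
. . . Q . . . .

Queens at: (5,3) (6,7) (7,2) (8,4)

Row 1: attacked by (5,3)→{3,7}; (6,7)→{2,7}; (7,2)→{2,8}; (8,4)→{4}. Safe: 1, 5, 6. Place at column 1.
Row 2: attacked by (1,1)→{1,2}; (5,3)→{3,6}; (6,7)→{3,7}; (7,2)→{2,7}; (8,4)→{4}. Safe: 5, 8. Place at column 5.
Row 3: attacked by (1,1)→{1,3}; (2,5)→{4,5,6}; (5,3)→{1,3,5}; (6,7)→{4,7}; (7,2)→{2,6}; (8,4)→{4}. Safe: 8. Place at column 8.
Row 4: attacked by (1,1)→{1,4}; (2,5)→{3,5,7}; (3,8)→{7,8}; (5,3)→{2,3,4}; (6,7)→{5,7}; (7,2)→{2,5}; (8,4)→{4,8}. Safe: 6. Place at column 6.
Columns [1, 5, 8, 6, 3, 7, 2, 4], r−c [0, -3, -5, -2, 2, -1, 5, 4], r+c [2, 7, 11, 10, 8, 13, 9, 12] are all distinct, so no two queens attack.

(1,1) (2,5) (3,8) (4,6) (5,3) (6,7) (7,2) (8,4)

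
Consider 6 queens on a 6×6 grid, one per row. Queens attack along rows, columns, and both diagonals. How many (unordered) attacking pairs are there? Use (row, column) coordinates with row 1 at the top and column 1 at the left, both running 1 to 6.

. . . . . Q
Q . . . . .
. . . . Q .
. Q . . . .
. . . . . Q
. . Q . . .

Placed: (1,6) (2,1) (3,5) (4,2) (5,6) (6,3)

1

Same column: (1,6)–(5,6) (column 6).
Total attacking pairs: 1.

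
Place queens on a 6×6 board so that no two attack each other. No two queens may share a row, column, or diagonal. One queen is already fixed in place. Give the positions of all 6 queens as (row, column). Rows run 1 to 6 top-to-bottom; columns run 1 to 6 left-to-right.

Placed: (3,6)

Row 1: attacked by (3,6)→{4,6}. Safe: 1, 2, 3, 5. Place at column 2.
Row 2: attacked by (1,2)→{1,2,3}; (3,6)→{5,6}. Safe: 4. Place at column 4.
Row 4: attacked by (1,2)→{2,5}; (2,4)→{2,4,6}; (3,6)→{5,6}. Safe: 1, 3. Place at column 1.
Row 5: attacked by (1,2)→{2,6}; (2,4)→{1,4}; (3,6)→{4,6}; (4,1)→{1,2}. Safe: 3, 5. Place at column 3.
Row 6: attacked by (1,2)→{2}; (2,4)→{4}; (3,6)→{3,6}; (4,1)→{1,3}; (5,3)→{2,3,4}. Safe: 5. Place at column 5.
Columns [2, 4, 6, 1, 3, 5], r−c [-1, -2, -3, 3, 2, 1], r+c [3, 6, 9, 5, 8, 11] are all distinct, so no two queens attack.

(1,2) (2,4) (3,6) (4,1) (5,3) (6,5)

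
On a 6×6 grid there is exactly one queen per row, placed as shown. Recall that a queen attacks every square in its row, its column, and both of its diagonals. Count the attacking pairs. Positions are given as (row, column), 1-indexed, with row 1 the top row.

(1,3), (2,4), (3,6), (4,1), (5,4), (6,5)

Same column: (2,4)–(5,4) (column 4).
Same diagonal: (1,3)–(2,4) (|1−2| = |3−4| = 1); (3,6)–(5,4) (|3−5| = |6−4| = 2); (5,4)–(6,5) (|5−6| = |4−5| = 1).
Total attacking pairs: 4.

4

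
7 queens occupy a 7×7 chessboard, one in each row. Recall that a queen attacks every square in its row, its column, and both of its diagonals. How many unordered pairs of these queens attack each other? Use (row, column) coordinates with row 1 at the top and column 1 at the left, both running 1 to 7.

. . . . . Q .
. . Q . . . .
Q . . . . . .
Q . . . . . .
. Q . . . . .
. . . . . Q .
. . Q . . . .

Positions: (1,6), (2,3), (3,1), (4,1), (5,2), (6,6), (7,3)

6

Same column: (1,6)–(6,6) (column 6); (2,3)–(7,3) (column 3); (3,1)–(4,1) (column 1).
Same diagonal: (1,6)–(5,2) (|1−5| = |6−2| = 4); (2,3)–(4,1) (|2−4| = |3−1| = 2); (4,1)–(5,2) (|4−5| = |1−2| = 1).
Total attacking pairs: 6.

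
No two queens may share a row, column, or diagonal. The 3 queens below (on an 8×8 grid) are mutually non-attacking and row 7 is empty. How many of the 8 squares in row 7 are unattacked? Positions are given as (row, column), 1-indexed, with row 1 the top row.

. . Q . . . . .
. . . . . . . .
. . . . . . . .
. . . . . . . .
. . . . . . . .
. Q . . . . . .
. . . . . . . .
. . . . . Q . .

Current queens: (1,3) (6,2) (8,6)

(1,3) attacks row 7 at column 3.
(6,2) attacks row 7 at column 2 and diagonals 1, 3.
(8,6) attacks row 7 at column 6 and diagonals 5, 7.
Attacked columns: {1, 2, 3, 5, 6, 7}. Safe: {4, 8}.

2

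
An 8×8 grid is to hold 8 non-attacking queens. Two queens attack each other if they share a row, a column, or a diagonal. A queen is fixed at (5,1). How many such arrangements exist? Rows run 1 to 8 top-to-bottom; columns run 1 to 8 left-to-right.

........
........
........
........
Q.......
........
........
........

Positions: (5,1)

Branch on row 1: col 2 → 3; col 3 → 4; col 4 → 5; col 6 → 4; col 7 → 1; col 8 → 1.
Sum: 3 + 4 + 5 + 4 + 1 + 1 = 18.

18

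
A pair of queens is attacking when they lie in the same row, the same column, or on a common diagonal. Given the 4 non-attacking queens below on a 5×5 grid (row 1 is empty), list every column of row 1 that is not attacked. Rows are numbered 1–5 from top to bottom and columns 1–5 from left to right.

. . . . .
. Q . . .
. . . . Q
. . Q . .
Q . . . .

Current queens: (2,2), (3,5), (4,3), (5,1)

(2,2) attacks row 1 at column 2 and diagonals 1, 3.
(3,5) attacks row 1 at column 5 and diagonals 3.
(4,3) attacks row 1 at column 3.
(5,1) attacks row 1 at column 1 and diagonals 5.
Attacked columns: {1, 2, 3, 5}. Safe: {4}.

columns 4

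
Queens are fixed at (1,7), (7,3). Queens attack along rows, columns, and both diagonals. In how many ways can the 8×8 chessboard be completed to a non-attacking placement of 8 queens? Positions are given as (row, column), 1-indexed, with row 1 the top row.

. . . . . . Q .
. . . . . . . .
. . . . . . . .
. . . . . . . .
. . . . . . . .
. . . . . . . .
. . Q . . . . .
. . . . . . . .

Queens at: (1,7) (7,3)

3

Branch on row 2: col 1 → 0; col 2 → 1; col 4 → 2; col 5 → 0.
Sum: 0 + 1 + 2 + 0 = 3.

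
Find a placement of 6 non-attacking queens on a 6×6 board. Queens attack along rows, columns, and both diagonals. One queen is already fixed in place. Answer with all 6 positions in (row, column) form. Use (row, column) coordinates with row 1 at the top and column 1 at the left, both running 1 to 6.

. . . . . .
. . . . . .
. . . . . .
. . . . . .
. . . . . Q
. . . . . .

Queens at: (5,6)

Row 1: attacked by (5,6)→{2,6}. Safe: 1, 3, 4, 5. Place at column 4.
Row 2: attacked by (1,4)→{3,4,5}; (5,6)→{3,6}. Safe: 1, 2. Place at column 1.
Row 3: attacked by (1,4)→{2,4,6}; (2,1)→{1,2}; (5,6)→{4,6}. Safe: 3, 5. Place at column 5.
Row 4: attacked by (1,4)→{1,4}; (2,1)→{1,3}; (3,5)→{4,5,6}; (5,6)→{5,6}. Safe: 2. Place at column 2.
Row 6: attacked by (1,4)→{4}; (2,1)→{1,5}; (3,5)→{2,5}; (4,2)→{2,4}; (5,6)→{5,6}. Safe: 3. Place at column 3.
Columns [4, 1, 5, 2, 6, 3], r−c [-3, 1, -2, 2, -1, 3], r+c [5, 3, 8, 6, 11, 9] are all distinct, so no two queens attack.

(1,4) (2,1) (3,5) (4,2) (5,6) (6,3)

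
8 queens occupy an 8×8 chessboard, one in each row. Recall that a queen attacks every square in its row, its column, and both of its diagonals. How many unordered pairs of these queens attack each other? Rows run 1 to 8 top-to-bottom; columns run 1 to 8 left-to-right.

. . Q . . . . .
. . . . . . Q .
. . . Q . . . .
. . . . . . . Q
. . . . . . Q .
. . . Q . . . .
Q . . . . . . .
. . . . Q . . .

Same column: (2,7)–(5,7) (column 7); (3,4)–(6,4) (column 4).
Same diagonal: (1,3)–(5,7) (|1−5| = |3−7| = 4); (4,8)–(5,7) (|4−5| = |8−7| = 1).
Total attacking pairs: 4.

4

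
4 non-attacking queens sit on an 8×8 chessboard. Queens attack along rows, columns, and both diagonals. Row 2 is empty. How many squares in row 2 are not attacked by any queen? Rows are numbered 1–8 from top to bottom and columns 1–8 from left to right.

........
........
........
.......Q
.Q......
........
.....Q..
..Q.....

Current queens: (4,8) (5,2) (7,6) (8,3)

(4,8) attacks row 2 at column 8 and diagonals 6.
(5,2) attacks row 2 at column 2 and diagonals 5.
(7,6) attacks row 2 at column 6 and diagonals 1.
(8,3) attacks row 2 at column 3.
Attacked columns: {1, 2, 3, 5, 6, 8}. Safe: {4, 7}.

2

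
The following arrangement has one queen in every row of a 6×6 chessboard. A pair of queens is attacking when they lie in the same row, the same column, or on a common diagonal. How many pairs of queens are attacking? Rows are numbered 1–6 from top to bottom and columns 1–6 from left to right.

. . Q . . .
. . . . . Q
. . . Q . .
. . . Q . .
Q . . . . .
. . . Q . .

Same column: (3,4)–(4,4) (column 4); (3,4)–(6,4) (column 4); (4,4)–(6,4) (column 4).
Same diagonal: (2,6)–(4,4) (|2−4| = |6−4| = 2).
Total attacking pairs: 4.

4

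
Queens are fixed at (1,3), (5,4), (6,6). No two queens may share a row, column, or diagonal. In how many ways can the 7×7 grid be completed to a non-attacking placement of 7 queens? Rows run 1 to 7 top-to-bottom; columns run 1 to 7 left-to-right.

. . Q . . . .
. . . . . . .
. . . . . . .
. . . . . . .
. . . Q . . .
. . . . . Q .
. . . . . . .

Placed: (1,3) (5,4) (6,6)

Branch on row 2: col 5 → 1.
Sum: 1 = 1.

1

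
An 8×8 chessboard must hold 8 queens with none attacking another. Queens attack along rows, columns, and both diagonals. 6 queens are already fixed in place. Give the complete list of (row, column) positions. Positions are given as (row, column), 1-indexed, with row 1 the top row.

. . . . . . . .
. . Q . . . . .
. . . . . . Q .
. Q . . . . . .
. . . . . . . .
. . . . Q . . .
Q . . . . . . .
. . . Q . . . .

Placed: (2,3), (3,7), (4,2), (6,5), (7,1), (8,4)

(1,6) (2,3) (3,7) (4,2) (5,8) (6,5) (7,1) (8,4)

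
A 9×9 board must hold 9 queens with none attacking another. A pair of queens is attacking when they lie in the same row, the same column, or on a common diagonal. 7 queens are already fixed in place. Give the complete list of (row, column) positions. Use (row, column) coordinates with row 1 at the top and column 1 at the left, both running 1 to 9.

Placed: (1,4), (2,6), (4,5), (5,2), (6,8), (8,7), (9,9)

(1,4) (2,6) (3,1) (4,5) (5,2) (6,8) (7,3) (8,7) (9,9)

Row 3: attacked by (1,4)→{2,4,6}; (2,6)→{5,6,7}; (4,5)→{4,5,6}; (5,2)→{2,4}; (6,8)→{5,8}; (8,7)→{2,7}; (9,9)→{3,9}. Safe: 1. Place at column 1.
Row 7: attacked by (1,4)→{4}; (2,6)→{1,6}; (3,1)→{1,5}; (4,5)→{2,5,8}; (5,2)→{2,4}; (6,8)→{7,8,9}; (8,7)→{6,7,8}; (9,9)→{7,9}. Safe: 3. Place at column 3.
Columns [4, 6, 1, 5, 2, 8, 3, 7, 9], r−c [-3, -4, 2, -1, 3, -2, 4, 1, 0], r+c [5, 8, 4, 9, 7, 14, 10, 15, 18] are all distinct, so no two queens attack.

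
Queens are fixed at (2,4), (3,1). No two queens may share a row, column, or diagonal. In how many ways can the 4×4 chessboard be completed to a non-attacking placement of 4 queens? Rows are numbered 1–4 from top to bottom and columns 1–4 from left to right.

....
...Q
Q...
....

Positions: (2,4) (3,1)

1

Branch on row 1: col 2 → 1.
Sum: 1 = 1.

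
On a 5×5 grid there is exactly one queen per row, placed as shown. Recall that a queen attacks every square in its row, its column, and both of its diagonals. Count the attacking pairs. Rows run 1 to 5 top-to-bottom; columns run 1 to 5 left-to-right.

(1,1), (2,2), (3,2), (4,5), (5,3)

2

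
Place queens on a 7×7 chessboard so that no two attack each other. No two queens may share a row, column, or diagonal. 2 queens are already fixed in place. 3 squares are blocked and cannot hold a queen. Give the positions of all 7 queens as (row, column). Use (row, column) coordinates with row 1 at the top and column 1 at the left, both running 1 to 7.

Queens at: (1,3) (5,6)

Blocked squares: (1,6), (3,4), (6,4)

Row 2: attacked by (1,3)→{2,3,4}; (5,6)→{3,6}. Safe: 1, 5, 7. Place at column 7.
Row 3: attacked by (1,3)→{1,3,5}; (2,7)→{6,7}; (5,6)→{4,6}. Blocked: 4. Safe: 2. Place at column 2.
Row 4: attacked by (1,3)→{3,6}; (2,7)→{5,7}; (3,2)→{1,2,3}; (5,6)→{5,6,7}. Safe: 4. Place at column 4.
Row 6: attacked by (1,3)→{3}; (2,7)→{3,7}; (3,2)→{2,5}; (4,4)→{2,4,6}; (5,6)→{5,6,7}. Blocked: 4. Safe: 1. Place at column 1.
Row 7: attacked by (1,3)→{3}; (2,7)→{2,7}; (3,2)→{2,6}; (4,4)→{1,4,7}; (5,6)→{4,6}; (6,1)→{1,2}. Safe: 5. Place at column 5.
Columns [3, 7, 2, 4, 6, 1, 5], r−c [-2, -5, 1, 0, -1, 5, 2], r+c [4, 9, 5, 8, 11, 7, 12] are all distinct, so no two queens attack.

(1,3) (2,7) (3,2) (4,4) (5,6) (6,1) (7,5)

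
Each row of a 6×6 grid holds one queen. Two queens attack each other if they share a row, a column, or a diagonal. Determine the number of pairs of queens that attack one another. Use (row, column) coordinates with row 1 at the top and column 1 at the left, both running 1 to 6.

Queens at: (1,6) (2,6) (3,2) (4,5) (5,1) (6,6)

Same column: (1,6)–(2,6) (column 6); (1,6)–(6,6) (column 6); (2,6)–(6,6) (column 6).
Total attacking pairs: 3.

3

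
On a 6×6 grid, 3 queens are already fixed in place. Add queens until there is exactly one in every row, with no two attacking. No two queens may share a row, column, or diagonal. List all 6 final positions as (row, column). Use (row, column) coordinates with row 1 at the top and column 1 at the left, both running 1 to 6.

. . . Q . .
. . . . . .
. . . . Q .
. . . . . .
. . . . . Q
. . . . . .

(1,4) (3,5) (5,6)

(1,4) (2,1) (3,5) (4,2) (5,6) (6,3)

Row 2: attacked by (1,4)→{3,4,5}; (3,5)→{4,5,6}; (5,6)→{3,6}. Safe: 1, 2. Place at column 1.
Row 4: attacked by (1,4)→{1,4}; (2,1)→{1,3}; (3,5)→{4,5,6}; (5,6)→{5,6}. Safe: 2. Place at column 2.
Row 6: attacked by (1,4)→{4}; (2,1)→{1,5}; (3,5)→{2,5}; (4,2)→{2,4}; (5,6)→{5,6}. Safe: 3. Place at column 3.
Columns [4, 1, 5, 2, 6, 3], r−c [-3, 1, -2, 2, -1, 3], r+c [5, 3, 8, 6, 11, 9] are all distinct, so no two queens attack.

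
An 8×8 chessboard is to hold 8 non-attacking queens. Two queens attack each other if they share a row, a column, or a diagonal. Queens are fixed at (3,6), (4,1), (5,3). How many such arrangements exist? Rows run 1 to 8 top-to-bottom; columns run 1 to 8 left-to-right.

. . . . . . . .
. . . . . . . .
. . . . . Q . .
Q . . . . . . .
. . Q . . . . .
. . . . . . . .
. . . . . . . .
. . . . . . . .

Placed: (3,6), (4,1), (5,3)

1

Branch on row 1: col 2 → 1; col 5 → 0.
Sum: 1 + 0 = 1.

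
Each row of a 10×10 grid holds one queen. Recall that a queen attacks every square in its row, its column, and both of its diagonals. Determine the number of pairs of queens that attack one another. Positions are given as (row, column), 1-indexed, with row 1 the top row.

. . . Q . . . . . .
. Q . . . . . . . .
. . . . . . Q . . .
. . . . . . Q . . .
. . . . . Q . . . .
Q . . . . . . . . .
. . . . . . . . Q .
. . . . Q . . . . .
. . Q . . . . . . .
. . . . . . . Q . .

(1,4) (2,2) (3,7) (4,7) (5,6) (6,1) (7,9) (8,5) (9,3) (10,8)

3

Same column: (3,7)–(4,7) (column 7).
Same diagonal: (1,4)–(4,7) (|1−4| = |4−7| = 3); (4,7)–(5,6) (|4−5| = |7−6| = 1).
Total attacking pairs: 3.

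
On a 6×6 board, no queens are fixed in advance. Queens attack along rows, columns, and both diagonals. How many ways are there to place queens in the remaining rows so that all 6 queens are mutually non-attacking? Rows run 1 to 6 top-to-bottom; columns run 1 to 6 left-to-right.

4

Branch on row 1: col 1 → 0; col 2 → 1; col 3 → 1; col 4 → 1; col 5 → 1; col 6 → 0.
Sum: 0 + 1 + 1 + 1 + 1 + 0 = 4.
(This is the classic 6-queens count.)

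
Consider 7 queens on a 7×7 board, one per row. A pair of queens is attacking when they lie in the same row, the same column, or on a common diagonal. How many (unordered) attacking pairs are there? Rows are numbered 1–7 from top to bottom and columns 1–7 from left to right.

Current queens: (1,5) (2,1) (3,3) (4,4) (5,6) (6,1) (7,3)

4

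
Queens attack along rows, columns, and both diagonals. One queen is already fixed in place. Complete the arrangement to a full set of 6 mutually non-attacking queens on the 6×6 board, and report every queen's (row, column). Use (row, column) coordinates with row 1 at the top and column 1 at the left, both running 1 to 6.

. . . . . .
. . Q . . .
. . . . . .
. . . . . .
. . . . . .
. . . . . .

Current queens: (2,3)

(1,5) (2,3) (3,1) (4,6) (5,4) (6,2)

Row 1: attacked by (2,3)→{2,3,4}. Safe: 1, 5, 6. Place at column 5.
Row 3: attacked by (1,5)→{3,5}; (2,3)→{2,3,4}. Safe: 1, 6. Place at column 1.
Row 4: attacked by (1,5)→{2,5}; (2,3)→{1,3,5}; (3,1)→{1,2}. Safe: 4, 6. Place at column 6.
Row 5: attacked by (1,5)→{1,5}; (2,3)→{3,6}; (3,1)→{1,3}; (4,6)→{5,6}. Safe: 2, 4. Place at column 4.
Row 6: attacked by (1,5)→{5}; (2,3)→{3}; (3,1)→{1,4}; (4,6)→{4,6}; (5,4)→{3,4,5}. Safe: 2. Place at column 2.
Columns [5, 3, 1, 6, 4, 2], r−c [-4, -1, 2, -2, 1, 4], r+c [6, 5, 4, 10, 9, 8] are all distinct, so no two queens attack.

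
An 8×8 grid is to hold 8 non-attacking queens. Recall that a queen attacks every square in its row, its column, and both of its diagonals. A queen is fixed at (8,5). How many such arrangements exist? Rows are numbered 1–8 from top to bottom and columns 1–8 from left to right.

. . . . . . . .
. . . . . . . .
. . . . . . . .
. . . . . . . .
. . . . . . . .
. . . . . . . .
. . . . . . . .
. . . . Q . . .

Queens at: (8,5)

Branch on row 1: col 1 → 1; col 2 → 3; col 3 → 4; col 4 → 3; col 6 → 3; col 7 → 3; col 8 → 1.
Sum: 1 + 3 + 4 + 3 + 3 + 3 + 1 = 18.

18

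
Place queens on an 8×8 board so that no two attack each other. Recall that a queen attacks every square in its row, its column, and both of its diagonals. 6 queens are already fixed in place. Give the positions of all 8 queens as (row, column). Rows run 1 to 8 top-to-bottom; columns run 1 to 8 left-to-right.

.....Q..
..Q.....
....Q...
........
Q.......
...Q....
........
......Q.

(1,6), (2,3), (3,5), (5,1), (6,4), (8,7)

(1,6) (2,3) (3,5) (4,8) (5,1) (6,4) (7,2) (8,7)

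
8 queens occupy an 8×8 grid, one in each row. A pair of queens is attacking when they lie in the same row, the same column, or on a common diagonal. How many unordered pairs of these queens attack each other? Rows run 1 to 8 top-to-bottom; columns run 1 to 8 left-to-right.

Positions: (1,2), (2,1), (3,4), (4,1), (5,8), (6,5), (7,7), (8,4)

5

Same column: (2,1)–(4,1) (column 1); (3,4)–(8,4) (column 4).
Same diagonal: (1,2)–(2,1) (|1−2| = |2−1| = 1); (1,2)–(3,4) (|1−3| = |2−4| = 2); (2,1)–(6,5) (|2−6| = |1−5| = 4).
Total attacking pairs: 5.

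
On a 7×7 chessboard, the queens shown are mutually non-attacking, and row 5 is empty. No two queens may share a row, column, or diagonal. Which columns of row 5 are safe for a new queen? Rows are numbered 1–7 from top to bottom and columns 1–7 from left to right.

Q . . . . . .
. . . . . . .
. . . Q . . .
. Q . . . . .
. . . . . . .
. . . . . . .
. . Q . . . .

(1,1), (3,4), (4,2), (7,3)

(1,1) attacks row 5 at column 1 and diagonals 5.
(3,4) attacks row 5 at column 4 and diagonals 2, 6.
(4,2) attacks row 5 at column 2 and diagonals 1, 3.
(7,3) attacks row 5 at column 3 and diagonals 1, 5.
Attacked columns: {1, 2, 3, 4, 5, 6}. Safe: {7}.

columns 7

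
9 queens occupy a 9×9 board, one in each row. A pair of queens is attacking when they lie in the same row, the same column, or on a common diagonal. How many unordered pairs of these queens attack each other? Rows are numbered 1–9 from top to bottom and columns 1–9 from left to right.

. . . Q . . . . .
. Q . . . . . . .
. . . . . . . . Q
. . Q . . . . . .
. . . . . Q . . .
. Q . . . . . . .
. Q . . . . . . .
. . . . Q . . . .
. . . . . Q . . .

5

Same column: (2,2)–(6,2) (column 2); (2,2)–(7,2) (column 2); (5,6)–(9,6) (column 6); (6,2)–(7,2) (column 2).
Same diagonal: (8,5)–(9,6) (|8−9| = |5−6| = 1).
Total attacking pairs: 5.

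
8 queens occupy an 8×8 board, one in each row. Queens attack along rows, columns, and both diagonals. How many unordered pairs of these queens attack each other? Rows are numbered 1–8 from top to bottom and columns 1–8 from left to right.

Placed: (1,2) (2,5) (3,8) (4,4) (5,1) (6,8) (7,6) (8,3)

Same column: (3,8)–(6,8) (column 8).
Same diagonal: (3,8)–(8,3) (|3−8| = |8−3| = 5).
Total attacking pairs: 2.

2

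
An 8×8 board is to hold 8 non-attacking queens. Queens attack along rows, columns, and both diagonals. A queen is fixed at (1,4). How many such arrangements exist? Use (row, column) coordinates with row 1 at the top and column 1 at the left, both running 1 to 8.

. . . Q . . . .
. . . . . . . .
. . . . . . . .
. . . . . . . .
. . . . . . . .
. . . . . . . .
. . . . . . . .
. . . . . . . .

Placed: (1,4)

18

Branch on row 2: col 1 → 2; col 2 → 6; col 6 → 3; col 7 → 4; col 8 → 3.
Sum: 2 + 6 + 3 + 4 + 3 = 18.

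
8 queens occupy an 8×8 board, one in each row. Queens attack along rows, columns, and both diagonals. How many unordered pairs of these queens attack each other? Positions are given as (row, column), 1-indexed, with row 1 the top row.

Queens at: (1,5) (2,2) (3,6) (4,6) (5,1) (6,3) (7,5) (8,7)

4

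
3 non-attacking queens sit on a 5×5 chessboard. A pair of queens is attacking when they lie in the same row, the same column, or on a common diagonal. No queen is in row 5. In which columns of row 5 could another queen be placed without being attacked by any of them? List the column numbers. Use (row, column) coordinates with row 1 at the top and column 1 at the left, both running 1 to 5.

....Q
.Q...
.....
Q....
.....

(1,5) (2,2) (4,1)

columns 3, 4

(1,5) attacks row 5 at column 5 and diagonals 1.
(2,2) attacks row 5 at column 2 and diagonals 5.
(4,1) attacks row 5 at column 1 and diagonals 2.
Attacked columns: {1, 2, 5}. Safe: {3, 4}.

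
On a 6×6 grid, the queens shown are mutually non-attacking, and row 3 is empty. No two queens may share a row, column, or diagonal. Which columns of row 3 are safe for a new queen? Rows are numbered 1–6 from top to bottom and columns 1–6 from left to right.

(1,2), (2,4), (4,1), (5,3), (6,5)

columns 6

(1,2) attacks row 3 at column 2 and diagonals 4.
(2,4) attacks row 3 at column 4 and diagonals 3, 5.
(4,1) attacks row 3 at column 1 and diagonals 2.
(5,3) attacks row 3 at column 3 and diagonals 1, 5.
(6,5) attacks row 3 at column 5 and diagonals 2.
Attacked columns: {1, 2, 3, 4, 5}. Safe: {6}.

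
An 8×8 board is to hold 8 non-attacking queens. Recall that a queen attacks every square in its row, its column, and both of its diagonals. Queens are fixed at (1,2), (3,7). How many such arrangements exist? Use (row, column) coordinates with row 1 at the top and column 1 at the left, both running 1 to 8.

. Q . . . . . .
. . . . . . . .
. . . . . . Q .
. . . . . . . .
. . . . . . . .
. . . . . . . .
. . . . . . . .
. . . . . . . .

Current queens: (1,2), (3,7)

Branch on row 2: col 4 → 0; col 5 → 2.
Sum: 0 + 2 = 2.

2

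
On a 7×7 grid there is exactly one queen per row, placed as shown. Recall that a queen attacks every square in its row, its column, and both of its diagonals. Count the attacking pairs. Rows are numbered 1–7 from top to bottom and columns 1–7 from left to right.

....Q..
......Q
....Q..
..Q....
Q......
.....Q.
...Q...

2

Same column: (1,5)–(3,5) (column 5).
Same diagonal: (1,5)–(5,1) (|1−5| = |5−1| = 4).
Total attacking pairs: 2.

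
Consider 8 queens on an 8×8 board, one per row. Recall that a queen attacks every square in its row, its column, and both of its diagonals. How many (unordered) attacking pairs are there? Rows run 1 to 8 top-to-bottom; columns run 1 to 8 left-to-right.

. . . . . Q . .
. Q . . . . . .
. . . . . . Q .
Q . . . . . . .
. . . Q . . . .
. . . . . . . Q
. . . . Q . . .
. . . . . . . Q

2

Same column: (6,8)–(8,8) (column 8).
Same diagonal: (2,2)–(8,8) (|2−8| = |2−8| = 6).
Total attacking pairs: 2.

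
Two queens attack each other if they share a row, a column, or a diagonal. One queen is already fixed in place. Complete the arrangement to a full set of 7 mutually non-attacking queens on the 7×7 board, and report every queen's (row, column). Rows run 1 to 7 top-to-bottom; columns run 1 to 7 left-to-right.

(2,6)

(1,1) (2,6) (3,4) (4,2) (5,7) (6,5) (7,3)

Row 1: attacked by (2,6)→{5,6,7}. Safe: 1, 2, 3, 4. Place at column 1.
Row 3: attacked by (1,1)→{1,3}; (2,6)→{5,6,7}. Safe: 2, 4. Place at column 4.
Row 4: attacked by (1,1)→{1,4}; (2,6)→{4,6}; (3,4)→{3,4,5}. Safe: 2, 7. Place at column 2.
Row 5: attacked by (1,1)→{1,5}; (2,6)→{3,6}; (3,4)→{2,4,6}; (4,2)→{1,2,3}. Safe: 7. Place at column 7.
Row 6: attacked by (1,1)→{1,6}; (2,6)→{2,6}; (3,4)→{1,4,7}; (4,2)→{2,4}; (5,7)→{6,7}. Safe: 3, 5. Place at column 5.
Row 7: attacked by (1,1)→{1,7}; (2,6)→{1,6}; (3,4)→{4}; (4,2)→{2,5}; (5,7)→{5,7}; (6,5)→{4,5,6}. Safe: 3. Place at column 3.
Columns [1, 6, 4, 2, 7, 5, 3], r−c [0, -4, -1, 2, -2, 1, 4], r+c [2, 8, 7, 6, 12, 11, 10] are all distinct, so no two queens attack.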